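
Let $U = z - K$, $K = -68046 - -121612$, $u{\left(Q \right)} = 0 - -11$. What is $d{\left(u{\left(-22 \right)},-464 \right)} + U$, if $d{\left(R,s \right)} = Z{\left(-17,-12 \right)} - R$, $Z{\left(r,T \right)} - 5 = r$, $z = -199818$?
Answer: $-253407$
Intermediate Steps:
$Z{\left(r,T \right)} = 5 + r$
$u{\left(Q \right)} = 11$ ($u{\left(Q \right)} = 0 + 11 = 11$)
$d{\left(R,s \right)} = -12 - R$ ($d{\left(R,s \right)} = \left(5 - 17\right) - R = -12 - R$)
$K = 53566$ ($K = -68046 + 121612 = 53566$)
$U = -253384$ ($U = -199818 - 53566 = -253384$)
$d{\left(u{\left(-22 \right)},-464 \right)} + U = \left(-12 - 11\right) - 253384 = -23 - 253384 = -253407$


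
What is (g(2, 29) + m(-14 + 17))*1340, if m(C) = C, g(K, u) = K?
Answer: 6700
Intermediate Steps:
(g(2, 29) + m(-14 + 17))*1340 = (2 + (-14 + 17))*1340 = (2 + 3)*1340 = 5*1340 = 6700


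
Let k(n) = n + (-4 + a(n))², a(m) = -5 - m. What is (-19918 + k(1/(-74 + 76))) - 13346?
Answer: -132693/4 ≈ -33173.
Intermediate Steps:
k(n) = n + (-9 - n)² (k(n) = n + (-4 + (-5 - n))² = n + (-9 - n)²)
(-19918 + k(1/(-74 + 76))) - 13346 = (-19918 + (1/(-74 + 76) + (9 + 1/(-74 + 76))²)) - 13346 = (-19918 + (1/2 + (9 + 1/2)²)) - 13346 = (-19918 + (½ + (9 + ½)²)) - 13346 = (-19918 + (½ + (19/2)²)) - 13346 = (-19918 + (½ + 361/4)) - 13346 = (-19918 + 363/4) - 13346 = -79309/4 - 13346 = -132693/4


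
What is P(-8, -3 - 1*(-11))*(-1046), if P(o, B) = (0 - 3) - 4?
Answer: 7322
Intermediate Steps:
P(o, B) = -7 (P(o, B) = -3 - 4 = -7)
P(-8, -3 - 1*(-11))*(-1046) = -7*(-1046) = 7322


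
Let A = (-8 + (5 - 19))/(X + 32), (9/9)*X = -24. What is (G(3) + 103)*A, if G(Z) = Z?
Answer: -583/2 ≈ -291.50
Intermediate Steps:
X = -24
A = -11/4 (A = (-8 + (5 - 19))/(-24 + 32) = (-8 - 14)/8 = -22*⅛ = -11/4 ≈ -2.7500)
(G(3) + 103)*A = (3 + 103)*(-11/4) = 106*(-11/4) = -583/2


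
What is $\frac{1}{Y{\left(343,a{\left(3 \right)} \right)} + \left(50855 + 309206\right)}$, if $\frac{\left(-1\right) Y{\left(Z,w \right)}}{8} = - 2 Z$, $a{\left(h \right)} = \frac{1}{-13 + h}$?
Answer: $\frac{1}{365549} \approx 2.7356 \cdot 10^{-6}$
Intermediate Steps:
$Y{\left(Z,w \right)} = 16 Z$ ($Y{\left(Z,w \right)} = - 8 \left(- 2 Z\right) = 16 Z$)
$\frac{1}{Y{\left(343,a{\left(3 \right)} \right)} + \left(50855 + 309206\right)} = \frac{1}{16 \cdot 343 + \left(50855 + 309206\right)} = \frac{1}{5488 + 360061} = \frac{1}{365549}$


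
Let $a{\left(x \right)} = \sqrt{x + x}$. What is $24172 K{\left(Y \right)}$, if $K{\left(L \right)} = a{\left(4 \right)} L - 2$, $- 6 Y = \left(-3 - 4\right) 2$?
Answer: $-48344 + \frac{338408 \sqrt{2}}{3} \approx 1.1118 \cdot 10^{5}$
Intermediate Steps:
$Y = \frac{7}{3}$ ($Y = - \frac{\left(-3 - 4\right) 2}{6} = - \frac{\left(-7\right) 2}{6} = \left(- \frac{1}{6}\right) \left(-14\right) = \frac{7}{3} \approx 2.3333$)
$a{\left(x \right)} = \sqrt{2} \sqrt{x}$ ($a{\left(x \right)} = \sqrt{2 x} = \sqrt{2} \sqrt{x}$)
$K{\left(L \right)} = -2 + 2 L \sqrt{2}$ ($K{\left(L \right)} = \sqrt{2} \sqrt{4} L - 2 = \sqrt{2} \cdot 2 L - 2 = 2 \sqrt{2} L - 2 = 2 L \sqrt{2} - 2 = -2 + 2 L \sqrt{2}$)
$24172 K{\left(Y \right)} = 24172 \left(-2 + 2 \cdot \frac{7}{3} \sqrt{2}\right) = 24172 \left(-2 + \frac{14 \sqrt{2}}{3}\right) = -48344 + \frac{338408 \sqrt{2}}{3}$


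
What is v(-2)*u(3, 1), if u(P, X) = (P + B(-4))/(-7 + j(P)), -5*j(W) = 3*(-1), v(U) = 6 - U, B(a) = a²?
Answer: -95/4 ≈ -23.750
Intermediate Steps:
j(W) = ⅗ (j(W) = -3*(-1)/5 = -⅕*(-3) = ⅗)
u(P, X) = -5/2 - 5*P/32 (u(P, X) = (P + (-4)²)/(-7 + ⅗) = (P + 16)/(-32/5) = (16 + P)*(-5/32) = -5/2 - 5*P/32)
v(-2)*u(3, 1) = (6 - 1*(-2))*(-5/2 - 5/32*3) = (6 + 2)*(-5/2 - 15/32) = 8*(-95/32) = -95/4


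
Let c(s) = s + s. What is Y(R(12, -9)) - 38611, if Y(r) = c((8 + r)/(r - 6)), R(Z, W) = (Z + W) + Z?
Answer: -347453/9 ≈ -38606.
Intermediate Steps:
R(Z, W) = W + 2*Z (R(Z, W) = (W + Z) + Z = W + 2*Z)
c(s) = 2*s
Y(r) = 2*(8 + r)/(-6 + r) (Y(r) = 2*((8 + r)/(r - 6)) = 2*((8 + r)/(-6 + r)) = 2*(8 + r)/(-6 + r))
Y(R(12, -9)) - 38611 = 2*(8 + (-9 + 2*12))/(-6 + (-9 + 2*12)) - 38611 = 2*(8 + (-9 + 24))/(-6 + (-9 + 24)) - 38611 = 2*(8 + 15)/(-6 + 15) - 38611 = 2*23/9 - 38611 = 2*(⅑)*23 - 38611 = 46/9 - 38611 = -347453/9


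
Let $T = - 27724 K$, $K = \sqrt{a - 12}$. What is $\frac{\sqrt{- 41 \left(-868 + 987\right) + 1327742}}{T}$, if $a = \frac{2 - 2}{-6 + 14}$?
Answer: $\frac{i \sqrt{3968589}}{166344} \approx 0.011976 i$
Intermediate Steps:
$a = 0$ ($a = \frac{0}{8} = 0 \cdot \frac{1}{8} = 0$)
$K = 2 i \sqrt{3}$ ($K = \sqrt{0 - 12} = \sqrt{-12} = 2 i \sqrt{3} \approx 3.4641 i$)
$T = - 55448 i \sqrt{3}$ ($T = - 27724 \cdot 2 i \sqrt{3} = - 55448 i \sqrt{3} \approx - 96039.0 i$)
$\frac{\sqrt{- 41 \left(-868 + 987\right) + 1327742}}{T} = \frac{\sqrt{- 41 \left(-868 + 987\right) + 1327742}}{\left(-55448\right) i \sqrt{3}} = \sqrt{\left(-41\right) 119 + 1327742} \frac{i \sqrt{3}}{166344} = \sqrt{-4879 + 1327742} \frac{i \sqrt{3}}{166344} = \sqrt{1322863} \frac{i \sqrt{3}}{166344} = \frac{i \sqrt{3968589}}{166344}$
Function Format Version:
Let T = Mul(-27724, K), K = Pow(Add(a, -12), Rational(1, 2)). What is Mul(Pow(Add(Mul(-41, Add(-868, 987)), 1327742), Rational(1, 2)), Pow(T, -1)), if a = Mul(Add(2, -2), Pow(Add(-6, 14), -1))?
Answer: Mul(Rational(1, 166344), I, Pow(3968589, Rational(1, 2))) ≈ Mul(0.011976, I)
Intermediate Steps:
a = 0 (a = Mul(0, Pow(8, -1)) = Mul(0, Rational(1, 8)) = 0)
K = Mul(2, I, Pow(3, Rational(1, 2))) (K = Pow(Add(0, -12), Rational(1, 2)) = Pow(-12, Rational(1, 2)) = Mul(2, I, Pow(3, Rational(1, 2))) ≈ Mul(3.4641, I))
T = Mul(-55448, I, Pow(3, Rational(1, 2))) (T = Mul(-27724, Mul(2, I, Pow(3, Rational(1, 2)))) = Mul(-55448, I, Pow(3, Rational(1, 2))) ≈ Mul(-96039., I))
Mul(Pow(Add(Mul(-41, Add(-868, 987)), 1327742), Rational(1, 2)), Pow(T, -1)) = Mul(Pow(Add(Mul(-41, Add(-868, 987)), 1327742), Rational(1, 2)), Pow(Mul(-55448, I, Pow(3, Rational(1, 2))), -1)) = Mul(Pow(Add(Mul(-41, 119), 1327742), Rational(1, 2)), Mul(Rational(1, 166344), I, Pow(3, Rational(1, 2)))) = Mul(Pow(Add(-4879, 1327742), Rational(1, 2)), Mul(Rational(1, 166344), I, Pow(3, Rational(1, 2)))) = Mul(Pow(1322863, Rational(1, 2)), Mul(Rational(1, 166344), I, Pow(3, Rational(1, 2)))) = Mul(Rational(1, 166344), I, Pow(3968589, Rational(1, 2)))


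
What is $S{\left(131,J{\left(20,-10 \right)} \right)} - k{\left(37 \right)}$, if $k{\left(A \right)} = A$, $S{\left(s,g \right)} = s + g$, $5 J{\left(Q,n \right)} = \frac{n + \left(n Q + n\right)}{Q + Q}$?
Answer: $\frac{929}{10} \approx 92.9$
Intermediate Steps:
$J{\left(Q,n \right)} = \frac{2 n + Q n}{10 Q}$ ($J{\left(Q,n \right)} = \frac{\left(n + \left(n Q + n\right)\right) \frac{1}{Q + Q}}{5} = \frac{\left(n + \left(Q n + n\right)\right) \frac{1}{2 Q}}{5} = \frac{\left(n + \left(n + Q n\right)\right) \frac{1}{2 Q}}{5} = \frac{\left(2 n + Q n\right) \frac{1}{2 Q}}{5} = \frac{\frac{1}{2} \frac{1}{Q} \left(2 n + Q n\right)}{5} = \frac{2 n + Q n}{10 Q}$)
$S{\left(s,g \right)} = g + s$
$S{\left(131,J{\left(20,-10 \right)} \right)} - k{\left(37 \right)} = \left(\frac{1}{10} \left(-10\right) \frac{1}{20} \left(2 + 20\right) + 131\right) - 37 = \left(\frac{1}{10} \left(-10\right) \frac{1}{20} \cdot 22 + 131\right) - 37 = \left(- \frac{11}{10} + 131\right) - 37 = \frac{1299}{10} - 37 = \frac{929}{10}$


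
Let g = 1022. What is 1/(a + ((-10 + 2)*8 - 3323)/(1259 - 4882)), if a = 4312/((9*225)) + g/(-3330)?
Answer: 271453275/748488002 ≈ 0.36267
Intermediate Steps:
a = 136549/74925 (a = 4312/((9*225)) + 1022/(-3330) = 4312/2025 + 1022*(-1/3330) = 4312*(1/2025) - 511/1665 = 4312/2025 - 511/1665 = 136549/74925 ≈ 1.8225)
1/(a + ((-10 + 2)*8 - 3323)/(1259 - 4882)) = 1/(136549/74925 + ((-10 + 2)*8 - 3323)/(1259 - 4882)) = 1/(136549/74925 + (-8*8 - 3323)/(-3623)) = 1/(136549/74925 + (-64 - 3323)*(-1/3623)) = 1/(136549/74925 - 3387*(-1/3623)) = 1/(136549/74925 + 3387/3623) = 1/(748488002/271453275) = 271453275/748488002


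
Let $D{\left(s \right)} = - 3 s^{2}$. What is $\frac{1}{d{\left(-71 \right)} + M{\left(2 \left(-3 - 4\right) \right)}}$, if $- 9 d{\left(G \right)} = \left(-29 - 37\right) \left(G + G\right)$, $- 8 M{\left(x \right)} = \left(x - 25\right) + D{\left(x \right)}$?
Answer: $- \frac{24}{23111} \approx -0.0010385$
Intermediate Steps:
$M{\left(x \right)} = \frac{25}{8} - \frac{x}{8} + \frac{3 x^{2}}{8}$ ($M{\left(x \right)} = - \frac{\left(x - 25\right) - 3 x^{2}}{8} = - \frac{\left(-25 + x\right) - 3 x^{2}}{8} = - \frac{-25 + x - 3 x^{2}}{8} = \frac{25}{8} - \frac{x}{8} + \frac{3 x^{2}}{8}$)
$d{\left(G \right)} = \frac{44 G}{3}$ ($d{\left(G \right)} = - \frac{\left(-29 - 37\right) \left(G + G\right)}{9} = - \frac{\left(-66\right) 2 G}{9} = - \frac{\left(-132\right) G}{9} = \frac{44 G}{3}$)
$\frac{1}{d{\left(-71 \right)} + M{\left(2 \left(-3 - 4\right) \right)}} = \frac{1}{\frac{44}{3} \left(-71\right) + \left(\frac{25}{8} - \frac{2 \left(-3 - 4\right)}{8} + \frac{3 \left(2 \left(-3 - 4\right)\right)^{2}}{8}\right)} = \frac{1}{- \frac{3124}{3} + \left(\frac{25}{8} - \frac{2 \left(-7\right)}{8} + \frac{3 \left(2 \left(-7\right)\right)^{2}}{8}\right)} = \frac{1}{- \frac{3124}{3} + \left(\frac{25}{8} - - \frac{7}{4} + \frac{3 \left(-14\right)^{2}}{8}\right)} = \frac{1}{- \frac{3124}{3} + \left(\frac{25}{8} + \frac{7}{4} + \frac{3}{8} \cdot 196\right)} = \frac{1}{- \frac{3124}{3} + \left(\frac{25}{8} + \frac{7}{4} + \frac{147}{2}\right)} = \frac{1}{- \frac{3124}{3} + \frac{627}{8}} = \frac{1}{- \frac{23111}{24}} = - \frac{24}{23111}$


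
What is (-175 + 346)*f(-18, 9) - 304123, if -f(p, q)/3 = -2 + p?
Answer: -293863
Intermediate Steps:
f(p, q) = 6 - 3*p (f(p, q) = -3*(-2 + p) = 6 - 3*p)
(-175 + 346)*f(-18, 9) - 304123 = (-175 + 346)*(6 - 3*(-18)) - 304123 = 171*(6 + 54) - 304123 = 171*60 - 304123 = 10260 - 304123 = -293863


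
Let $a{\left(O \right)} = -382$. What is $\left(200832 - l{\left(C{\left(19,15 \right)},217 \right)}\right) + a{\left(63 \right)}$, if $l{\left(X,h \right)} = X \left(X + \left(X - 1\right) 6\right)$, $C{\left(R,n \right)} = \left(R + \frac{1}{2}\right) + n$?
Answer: $\frac{769301}{4} \approx 1.9233 \cdot 10^{5}$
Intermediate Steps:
$C{\left(R,n \right)} = \frac{1}{2} + R + n$ ($C{\left(R,n \right)} = \left(R + \frac{1}{2}\right) + n = \left(\frac{1}{2} + R\right) + n = \frac{1}{2} + R + n$)
$l{\left(X,h \right)} = X \left(-6 + 7 X\right)$ ($l{\left(X,h \right)} = X \left(X + \left(-1 + X\right) 6\right) = X \left(X + \left(-6 + 6 X\right)\right) = X \left(-6 + 7 X\right)$)
$\left(200832 - l{\left(C{\left(19,15 \right)},217 \right)}\right) + a{\left(63 \right)} = \left(200832 - \left(\frac{1}{2} + 19 + 15\right) \left(-6 + 7 \left(\frac{1}{2} + 19 + 15\right)\right)\right) - 382 = \left(200832 - \frac{69 \left(-6 + 7 \cdot \frac{69}{2}\right)}{2}\right) - 382 = \left(200832 - \frac{69 \left(-6 + \frac{483}{2}\right)}{2}\right) - 382 = \left(200832 - \frac{69}{2} \cdot \frac{471}{2}\right) - 382 = \left(200832 - \frac{32499}{4}\right) - 382 = \frac{770829}{4} - 382 = \frac{769301}{4}$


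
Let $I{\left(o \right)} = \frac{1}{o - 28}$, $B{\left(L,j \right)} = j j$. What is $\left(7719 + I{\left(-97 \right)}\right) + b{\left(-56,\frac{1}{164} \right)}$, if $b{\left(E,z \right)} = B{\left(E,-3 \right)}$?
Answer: $\frac{965999}{125} \approx 7728.0$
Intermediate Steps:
$B{\left(L,j \right)} = j^{2}$
$I{\left(o \right)} = \frac{1}{-28 + o}$
$b{\left(E,z \right)} = 9$ ($b{\left(E,z \right)} = \left(-3\right)^{2} = 9$)
$\left(7719 + I{\left(-97 \right)}\right) + b{\left(-56,\frac{1}{164} \right)} = \left(7719 + \frac{1}{-28 - 97}\right) + 9 = \left(7719 + \frac{1}{-125}\right) + 9 = \left(7719 - \frac{1}{125}\right) + 9 = \frac{964874}{125} + 9 = \frac{965999}{125}$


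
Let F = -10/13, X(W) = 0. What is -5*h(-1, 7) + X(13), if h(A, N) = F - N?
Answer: 505/13 ≈ 38.846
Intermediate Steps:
F = -10/13 (F = -10*1/13 = -10/13 ≈ -0.76923)
h(A, N) = -10/13 - N
-5*h(-1, 7) + X(13) = -5*(-10/13 - 1*7) + 0 = -5*(-10/13 - 7) + 0 = -5*(-101/13) + 0 = 505/13 + 0 = 505/13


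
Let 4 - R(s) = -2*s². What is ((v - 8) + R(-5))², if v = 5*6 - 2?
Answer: 5476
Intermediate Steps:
v = 28 (v = 30 - 2 = 28)
R(s) = 4 + 2*s² (R(s) = 4 - (-2)*s² = 4 + 2*s²)
((v - 8) + R(-5))² = ((28 - 8) + (4 + 2*(-5)²))² = (20 + (4 + 2*25))² = (20 + (4 + 50))² = (20 + 54)² = 74² = 5476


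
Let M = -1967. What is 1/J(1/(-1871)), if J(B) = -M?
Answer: 1/1967 ≈ 0.00050839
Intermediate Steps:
J(B) = 1967 (J(B) = -1*(-1967) = 1967)
1/J(1/(-1871)) = 1/1967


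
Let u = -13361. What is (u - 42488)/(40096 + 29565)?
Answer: -55849/69661 ≈ -0.80173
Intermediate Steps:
(u - 42488)/(40096 + 29565) = (-13361 - 42488)/(40096 + 29565) = -55849/69661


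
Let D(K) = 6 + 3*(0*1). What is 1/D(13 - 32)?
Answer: ⅙ ≈ 0.16667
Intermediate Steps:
D(K) = 6 (D(K) = 6 + 3*0 = 6 + 0 = 6)
1/D(13 - 32) = 1/6 = ⅙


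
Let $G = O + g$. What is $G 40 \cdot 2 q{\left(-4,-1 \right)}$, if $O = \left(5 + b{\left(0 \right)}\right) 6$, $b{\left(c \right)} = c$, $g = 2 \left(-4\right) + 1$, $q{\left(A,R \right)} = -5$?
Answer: $-9200$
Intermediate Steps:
$g = -7$ ($g = -8 + 1 = -7$)
$O = 30$ ($O = \left(5 + 0\right) 6 = 5 \cdot 6 = 30$)
$G = 23$ ($G = 30 - 7 = 23$)
$G 40 \cdot 2 q{\left(-4,-1 \right)} = 23 \cdot 40 \cdot 2 \left(-5\right) = 920 \left(-10\right) = -9200$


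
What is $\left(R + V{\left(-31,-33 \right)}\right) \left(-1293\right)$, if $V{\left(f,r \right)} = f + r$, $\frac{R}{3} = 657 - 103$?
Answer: $-2066214$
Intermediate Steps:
$R = 1662$ ($R = 3 \left(657 - 103\right) = 3 \cdot 554 = 1662$)
$\left(R + V{\left(-31,-33 \right)}\right) \left(-1293\right) = \left(1662 - 64\right) \left(-1293\right) = 1598 \left(-1293\right) = -2066214$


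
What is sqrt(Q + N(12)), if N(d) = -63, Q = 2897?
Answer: sqrt(2834) ≈ 53.235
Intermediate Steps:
sqrt(Q + N(12)) = sqrt(2897 - 63) = sqrt(2834)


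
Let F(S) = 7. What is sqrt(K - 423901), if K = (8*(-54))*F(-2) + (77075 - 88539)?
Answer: I*sqrt(438389) ≈ 662.11*I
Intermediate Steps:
K = -14488 (K = (8*(-54))*7 + (77075 - 88539) = -432*7 - 11464 = -3024 - 11464 = -14488)
sqrt(K - 423901) = sqrt(-14488 - 423901) = sqrt(-438389) = I*sqrt(438389)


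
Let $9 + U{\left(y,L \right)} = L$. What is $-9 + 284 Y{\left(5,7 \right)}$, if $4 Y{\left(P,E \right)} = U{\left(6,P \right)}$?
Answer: $-293$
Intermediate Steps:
$U{\left(y,L \right)} = -9 + L$
$Y{\left(P,E \right)} = - \frac{9}{4} + \frac{P}{4}$ ($Y{\left(P,E \right)} = \frac{-9 + P}{4} = - \frac{9}{4} + \frac{P}{4}$)
$-9 + 284 Y{\left(5,7 \right)} = -9 + 284 \left(- \frac{9}{4} + \frac{1}{4} \cdot 5\right) = -9 + 284 \left(- \frac{9}{4} + \frac{5}{4}\right) = -9 + 284 \left(-1\right) = -9 - 284 = -293$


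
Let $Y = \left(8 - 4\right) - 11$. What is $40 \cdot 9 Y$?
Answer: $-2520$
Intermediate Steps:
$Y = -7$ ($Y = 4 - 11 = -7$)
$40 \cdot 9 Y = 40 \cdot 9 \left(-7\right) = 360 \left(-7\right) = -2520$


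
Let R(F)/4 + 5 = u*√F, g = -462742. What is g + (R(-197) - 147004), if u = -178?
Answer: -609766 - 712*I*√197 ≈ -6.0977e+5 - 9993.4*I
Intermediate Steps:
R(F) = -20 - 712*√F (R(F) = -20 + 4*(-178*√F) = -20 - 712*√F)
g + (R(-197) - 147004) = -462742 + ((-20 - 712*I*√197) - 147004) = -462742 + (-147024 - 712*I*√197) = -609766 - 712*I*√197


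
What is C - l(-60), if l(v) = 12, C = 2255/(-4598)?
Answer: -5221/418 ≈ -12.490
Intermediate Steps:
C = -205/418 (C = 2255*(-1/4598) = -205/418 ≈ -0.49043)
C - l(-60) = -205/418 - 1*12 = -205/418 - 12 = -5221/418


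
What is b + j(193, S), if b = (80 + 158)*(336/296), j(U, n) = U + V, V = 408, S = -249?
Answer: 32233/37 ≈ 871.16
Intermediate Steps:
j(U, n) = 408 + U (j(U, n) = U + 408 = 408 + U)
b = 9996/37 (b = 238*(336*(1/296)) = 238*(42/37) = 9996/37 ≈ 270.16)
b + j(193, S) = 9996/37 + (408 + 193) = 9996/37 + 601 = 32233/37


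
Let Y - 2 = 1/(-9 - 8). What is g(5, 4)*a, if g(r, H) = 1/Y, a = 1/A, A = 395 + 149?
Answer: 1/1056 ≈ 0.00094697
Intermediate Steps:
A = 544
Y = 33/17 (Y = 2 + 1/(-9 - 8) = 2 + 1/(-17) = 2 - 1/17 = 33/17 ≈ 1.9412)
a = 1/544 ≈ 0.0018382
g(r, H) = 17/33 (g(r, H) = 1/(33/17) = 17/33)
g(5, 4)*a = (17/33)*(1/544) = 1/1056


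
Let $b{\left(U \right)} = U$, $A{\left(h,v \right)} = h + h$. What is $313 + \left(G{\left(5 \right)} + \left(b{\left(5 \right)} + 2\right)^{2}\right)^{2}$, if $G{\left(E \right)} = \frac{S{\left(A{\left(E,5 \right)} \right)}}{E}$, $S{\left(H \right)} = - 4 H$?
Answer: $1994$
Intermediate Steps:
$A{\left(h,v \right)} = 2 h$
$G{\left(E \right)} = -8$ ($G{\left(E \right)} = \frac{\left(-4\right) 2 E}{E} = \frac{\left(-8\right) E}{E} = -8$)
$313 + \left(G{\left(5 \right)} + \left(b{\left(5 \right)} + 2\right)^{2}\right)^{2} = 313 + \left(-8 + \left(5 + 2\right)^{2}\right)^{2} = 313 + \left(-8 + 7^{2}\right)^{2} = 313 + \left(-8 + 49\right)^{2} = 313 + 41^{2} = 313 + 1681 = 1994$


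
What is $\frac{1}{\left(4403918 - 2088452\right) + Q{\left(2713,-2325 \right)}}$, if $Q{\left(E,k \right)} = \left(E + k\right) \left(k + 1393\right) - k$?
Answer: $\frac{1}{1956175} \approx 5.112 \cdot 10^{-7}$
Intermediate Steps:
$Q{\left(E,k \right)} = - k + \left(1393 + k\right) \left(E + k\right)$ ($Q{\left(E,k \right)} = \left(E + k\right) \left(1393 + k\right) - k = \left(1393 + k\right) \left(E + k\right) - k = - k + \left(1393 + k\right) \left(E + k\right)$)
$\frac{1}{\left(4403918 - 2088452\right) + Q{\left(2713,-2325 \right)}} = \frac{1}{\left(4403918 - 2088452\right) + \left(\left(-2325\right)^{2} + 1392 \left(-2325\right) + 1393 \cdot 2713 + 2713 \left(-2325\right)\right)} = \frac{1}{2315466 + \left(5405625 - 3236400 + 3779209 - 6307725\right)} = \frac{1}{2315466 - 359291} = \frac{1}{1956175}$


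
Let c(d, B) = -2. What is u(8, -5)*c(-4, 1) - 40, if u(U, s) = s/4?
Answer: -75/2 ≈ -37.500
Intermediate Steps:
u(U, s) = s/4 (u(U, s) = s*(¼) = s/4)
u(8, -5)*c(-4, 1) - 40 = ((¼)*(-5))*(-2) - 40 = -5/4*(-2) - 40 = 5/2 - 40 = -75/2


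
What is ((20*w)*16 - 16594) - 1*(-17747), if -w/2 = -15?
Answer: 10753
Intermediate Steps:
w = 30 (w = -2*(-15) = 30)
((20*w)*16 - 16594) - 1*(-17747) = ((20*30)*16 - 16594) - 1*(-17747) = (600*16 - 16594) + 17747 = (9600 - 16594) + 17747 = -6994 + 17747 = 10753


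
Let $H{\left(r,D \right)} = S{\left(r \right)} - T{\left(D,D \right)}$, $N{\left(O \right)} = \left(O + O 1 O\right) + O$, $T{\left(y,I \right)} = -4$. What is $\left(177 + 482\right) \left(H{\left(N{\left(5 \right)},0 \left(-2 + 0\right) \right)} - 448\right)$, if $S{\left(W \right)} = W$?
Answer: $-269531$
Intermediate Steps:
$N{\left(O \right)} = O^{2} + 2 O$ ($N{\left(O \right)} = \left(O + O O\right) + O = \left(O + O^{2}\right) + O = O^{2} + 2 O$)
$H{\left(r,D \right)} = 4 + r$ ($H{\left(r,D \right)} = r - -4 = r + 4 = 4 + r$)
$\left(177 + 482\right) \left(H{\left(N{\left(5 \right)},0 \left(-2 + 0\right) \right)} - 448\right) = \left(177 + 482\right) \left(\left(4 + 5 \left(2 + 5\right)\right) - 448\right) = 659 \left(\left(4 + 5 \cdot 7\right) - 448\right) = 659 \left(\left(4 + 35\right) - 448\right) = 659 \left(39 - 448\right) = 659 \left(-409\right) = -269531$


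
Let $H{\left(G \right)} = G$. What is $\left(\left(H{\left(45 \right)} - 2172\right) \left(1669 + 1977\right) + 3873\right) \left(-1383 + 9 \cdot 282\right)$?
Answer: $-8952600195$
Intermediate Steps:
$\left(\left(H{\left(45 \right)} - 2172\right) \left(1669 + 1977\right) + 3873\right) \left(-1383 + 9 \cdot 282\right) = \left(\left(45 - 2172\right) \left(1669 + 1977\right) + 3873\right) \left(-1383 + 9 \cdot 282\right) = \left(\left(-2127\right) 3646 + 3873\right) \left(-1383 + 2538\right) = \left(-7755042 + 3873\right) 1155 = \left(-7751169\right) 1155 = -8952600195$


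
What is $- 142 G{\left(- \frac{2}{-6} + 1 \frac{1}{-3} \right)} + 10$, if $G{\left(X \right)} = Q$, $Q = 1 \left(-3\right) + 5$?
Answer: $-274$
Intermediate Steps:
$Q = 2$ ($Q = -3 + 5 = 2$)
$G{\left(X \right)} = 2$
$- 142 G{\left(- \frac{2}{-6} + 1 \frac{1}{-3} \right)} + 10 = \left(-142\right) 2 + 10 = -284 + 10 = -274$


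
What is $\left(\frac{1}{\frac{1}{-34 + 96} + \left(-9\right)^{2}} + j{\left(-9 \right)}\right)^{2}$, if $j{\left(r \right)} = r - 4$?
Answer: $\frac{4255866169}{25230529} \approx 168.68$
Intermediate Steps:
$j{\left(r \right)} = -4 + r$ ($j{\left(r \right)} = r - 4 = -4 + r$)
$\left(\frac{1}{\frac{1}{-34 + 96} + \left(-9\right)^{2}} + j{\left(-9 \right)}\right)^{2} = \left(\frac{1}{\frac{1}{-34 + 96} + \left(-9\right)^{2}} - 13\right)^{2} = \left(\frac{1}{\frac{1}{62} + 81} - 13\right)^{2} = \left(\frac{1}{\frac{5023}{62}} - 13\right)^{2} = \left(\frac{62}{5023} - 13\right)^{2} = \left(- \frac{65237}{5023}\right)^{2} = \frac{4255866169}{25230529}$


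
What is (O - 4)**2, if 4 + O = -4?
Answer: 144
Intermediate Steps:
O = -8 (O = -4 - 4 = -8)
(O - 4)**2 = (-8 - 4)**2 = (-12)**2 = 144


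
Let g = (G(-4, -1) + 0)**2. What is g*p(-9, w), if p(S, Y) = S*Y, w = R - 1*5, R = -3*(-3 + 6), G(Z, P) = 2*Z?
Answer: 8064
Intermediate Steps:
R = -9 (R = -3*3 = -9)
w = -14 (w = -9 - 1*5 = -9 - 5 = -14)
g = 64 (g = (2*(-4) + 0)**2 = (-8 + 0)**2 = (-8)**2 = 64)
g*p(-9, w) = 64*(-9*(-14)) = 64*126 = 8064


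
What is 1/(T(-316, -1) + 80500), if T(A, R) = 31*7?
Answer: 1/80717 ≈ 1.2389e-5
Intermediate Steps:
T(A, R) = 217
1/(T(-316, -1) + 80500) = 1/(217 + 80500) = 1/80717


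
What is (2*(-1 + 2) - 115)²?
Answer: 12769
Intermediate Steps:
(2*(-1 + 2) - 115)² = (2*1 - 115)² = (2 - 115)² = (-113)² = 12769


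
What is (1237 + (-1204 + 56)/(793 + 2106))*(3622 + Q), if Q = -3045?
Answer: 2068495955/2899 ≈ 7.1352e+5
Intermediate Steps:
(1237 + (-1204 + 56)/(793 + 2106))*(3622 + Q) = (1237 + (-1204 + 56)/(793 + 2106))*(3622 - 3045) = (1237 - 1148/2899)*577 = (3584915/2899)*577 = 2068495955/2899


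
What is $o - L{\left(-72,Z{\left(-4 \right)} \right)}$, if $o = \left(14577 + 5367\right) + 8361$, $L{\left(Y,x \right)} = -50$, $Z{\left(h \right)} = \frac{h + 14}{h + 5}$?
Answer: $28355$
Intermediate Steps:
$Z{\left(h \right)} = \frac{14 + h}{5 + h}$
$o = 28305$ ($o = 19944 + 8361 = 28305$)
$o - L{\left(-72,Z{\left(-4 \right)} \right)} = 28305 - -50 = 28305 + 50 = 28355$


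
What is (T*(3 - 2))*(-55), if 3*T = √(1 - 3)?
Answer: -55*I*√2/3 ≈ -25.927*I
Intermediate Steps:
T = I*√2/3 (T = √(1 - 3)/3 = √(-2)/3 = (I*√2)/3 = I*√2/3 ≈ 0.4714*I)
(T*(3 - 2))*(-55) = ((I*√2/3)*(3 - 2))*(-55) = ((I*√2/3)*1)*(-55) = (I*√2/3)*(-55) = -55*I*√2/3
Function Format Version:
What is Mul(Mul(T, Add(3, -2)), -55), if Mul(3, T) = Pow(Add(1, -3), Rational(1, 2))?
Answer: Mul(Rational(-55, 3), I, Pow(2, Rational(1, 2))) ≈ Mul(-25.927, I)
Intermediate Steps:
T = Mul(Rational(1, 3), I, Pow(2, Rational(1, 2))) (T = Mul(Rational(1, 3), Pow(Add(1, -3), Rational(1, 2))) = Mul(Rational(1, 3), Pow(-2, Rational(1, 2))) = Mul(Rational(1, 3), Mul(I, Pow(2, Rational(1, 2)))) = Mul(Rational(1, 3), I, Pow(2, Rational(1, 2))) ≈ Mul(0.47140, I))
Mul(Mul(T, Add(3, -2)), -55) = Mul(Mul(Mul(Rational(1, 3), I, Pow(2, Rational(1, 2))), Add(3, -2)), -55) = Mul(Mul(Mul(Rational(1, 3), I, Pow(2, Rational(1, 2))), 1), -55) = Mul(Mul(Rational(1, 3), I, Pow(2, Rational(1, 2))), -55) = Mul(Rational(-55, 3), I, Pow(2, Rational(1, 2)))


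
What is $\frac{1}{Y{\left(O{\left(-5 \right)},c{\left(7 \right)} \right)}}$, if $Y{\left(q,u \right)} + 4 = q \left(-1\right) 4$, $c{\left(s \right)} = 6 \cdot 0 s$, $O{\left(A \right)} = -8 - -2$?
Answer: $\frac{1}{20} \approx 0.05$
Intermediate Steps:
$O{\left(A \right)} = -6$ ($O{\left(A \right)} = -8 + 2 = -6$)
$c{\left(s \right)} = 0$ ($c{\left(s \right)} = 0 s = 0$)
$Y{\left(q,u \right)} = -4 - 4 q$ ($Y{\left(q,u \right)} = -4 + q \left(-1\right) 4 = -4 + - q 4 = -4 - 4 q$)
$\frac{1}{Y{\left(O{\left(-5 \right)},c{\left(7 \right)} \right)}} = \frac{1}{-4 - -24} = \frac{1}{-4 + 24} = \frac{1}{20}$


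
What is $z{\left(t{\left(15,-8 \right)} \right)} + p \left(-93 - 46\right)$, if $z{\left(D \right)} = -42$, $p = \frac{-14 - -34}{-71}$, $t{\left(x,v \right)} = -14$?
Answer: $- \frac{202}{71} \approx -2.8451$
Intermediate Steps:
$p = - \frac{20}{71}$ ($p = \left(-14 + 34\right) \left(- \frac{1}{71}\right) = 20 \left(- \frac{1}{71}\right) = - \frac{20}{71} \approx -0.28169$)
$z{\left(t{\left(15,-8 \right)} \right)} + p \left(-93 - 46\right) = -42 - \frac{20 \left(-93 - 46\right)}{71} = -42 - - \frac{2780}{71} = -42 + \frac{2780}{71} = - \frac{202}{71}$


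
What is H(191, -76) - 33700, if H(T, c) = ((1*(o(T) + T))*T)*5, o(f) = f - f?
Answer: 148705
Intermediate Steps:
o(f) = 0
H(T, c) = 5*T² (H(T, c) = ((1*(0 + T))*T)*5 = ((1*T)*T)*5 = (T*T)*5 = T²*5 = 5*T²)
H(191, -76) - 33700 = 5*191² - 33700 = 5*36481 - 33700 = 182405 - 33700 = 148705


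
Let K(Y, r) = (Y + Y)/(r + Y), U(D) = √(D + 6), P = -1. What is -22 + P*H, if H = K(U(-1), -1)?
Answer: -49/2 - √5/2 ≈ -25.618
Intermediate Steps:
U(D) = √(6 + D)
K(Y, r) = 2*Y/(Y + r) (K(Y, r) = (2*Y)/(Y + r) = 2*Y/(Y + r))
H = 2*√5/(-1 + √5) (H = 2*√(6 - 1)/(√(6 - 1) - 1) = 2*√5/(√5 - 1) = 2*√5/(-1 + √5) ≈ 3.6180)
-22 + P*H = -22 - (5/2 + √5/2) = -22 + (-5/2 - √5/2) = -49/2 - √5/2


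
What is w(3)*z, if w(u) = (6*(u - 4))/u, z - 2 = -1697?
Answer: 3390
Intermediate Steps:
z = -1695 (z = 2 - 1697 = -1695)
w(u) = (-24 + 6*u)/u (w(u) = (6*(-4 + u))/u = (-24 + 6*u)/u)
w(3)*z = (6 - 24/3)*(-1695) = (6 - 24*⅓)*(-1695) = (6 - 8)*(-1695) = -2*(-1695) = 3390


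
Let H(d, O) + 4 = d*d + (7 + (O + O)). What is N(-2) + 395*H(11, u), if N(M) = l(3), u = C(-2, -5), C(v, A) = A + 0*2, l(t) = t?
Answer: 45033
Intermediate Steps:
C(v, A) = A (C(v, A) = A + 0 = A)
u = -5
N(M) = 3
H(d, O) = 3 + d² + 2*O (H(d, O) = -4 + (d*d + (7 + (O + O))) = -4 + (d² + (7 + 2*O)) = -4 + (7 + d² + 2*O) = 3 + d² + 2*O)
N(-2) + 395*H(11, u) = 3 + 395*(3 + 11² + 2*(-5)) = 3 + 395*(3 + 121 - 10) = 3 + 395*114 = 3 + 45030 = 45033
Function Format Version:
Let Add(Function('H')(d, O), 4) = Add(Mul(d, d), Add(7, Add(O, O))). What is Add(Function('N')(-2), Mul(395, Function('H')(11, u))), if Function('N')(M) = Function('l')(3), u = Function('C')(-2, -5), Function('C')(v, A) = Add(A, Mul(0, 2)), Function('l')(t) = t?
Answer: 45033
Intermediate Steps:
Function('C')(v, A) = A (Function('C')(v, A) = Add(A, 0) = A)
u = -5
Function('N')(M) = 3
Function('H')(d, O) = Add(3, Pow(d, 2), Mul(2, O)) (Function('H')(d, O) = Add(-4, Add(Mul(d, d), Add(7, Add(O, O)))) = Add(-4, Add(Pow(d, 2), Add(7, Mul(2, O)))) = Add(-4, Add(7, Pow(d, 2), Mul(2, O))) = Add(3, Pow(d, 2), Mul(2, O)))
Add(Function('N')(-2), Mul(395, Function('H')(11, u))) = Add(3, Mul(395, Add(3, Pow(11, 2), Mul(2, -5)))) = Add(3, Mul(395, Add(3, 121, -10))) = Add(3, Mul(395, 114)) = Add(3, 45030) = 45033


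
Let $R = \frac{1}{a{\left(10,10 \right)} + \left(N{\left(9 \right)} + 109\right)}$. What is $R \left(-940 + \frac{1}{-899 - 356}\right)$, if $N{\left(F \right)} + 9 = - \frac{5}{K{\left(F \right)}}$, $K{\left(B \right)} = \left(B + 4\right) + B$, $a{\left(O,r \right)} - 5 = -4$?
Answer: $- \frac{25953422}{2782335} \approx -9.3279$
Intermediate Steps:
$a{\left(O,r \right)} = 1$ ($a{\left(O,r \right)} = 5 - 4 = 1$)
$K{\left(B \right)} = 4 + 2 B$ ($K{\left(B \right)} = \left(4 + B\right) + B = 4 + 2 B$)
$N{\left(F \right)} = -9 - \frac{5}{4 + 2 F}$
$R = \frac{22}{2217}$ ($R = \frac{1}{1 + \left(\frac{-41 - 162}{2 \left(2 + 9\right)} + 109\right)} = \frac{1}{1 + \left(\frac{-41 - 162}{2 \cdot 11} + 109\right)} = \frac{1}{1 + \left(\frac{1}{2} \cdot \frac{1}{11} \left(-203\right) + 109\right)} = \frac{1}{1 + \left(- \frac{203}{22} + 109\right)} = \frac{1}{1 + \frac{2195}{22}} = \frac{1}{\frac{2217}{22}} = \frac{22}{2217} \approx 0.0099233$)
$R \left(-940 + \frac{1}{-899 - 356}\right) = \frac{22 \left(-940 + \frac{1}{-899 - 356}\right)}{2217} = \frac{22 \left(-940 + \frac{1}{-1255}\right)}{2217} = \frac{22 \left(-940 - \frac{1}{1255}\right)}{2217} = \frac{22}{2217} \left(- \frac{1179701}{1255}\right) = - \frac{25953422}{2782335}$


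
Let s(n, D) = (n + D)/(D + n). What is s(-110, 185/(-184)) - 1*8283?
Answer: -8282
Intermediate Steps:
s(n, D) = 1 (s(n, D) = (D + n)/(D + n) = 1)
s(-110, 185/(-184)) - 1*8283 = 1 - 1*8283 = 1 - 8283 = -8282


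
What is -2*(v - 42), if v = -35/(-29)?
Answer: 2366/29 ≈ 81.586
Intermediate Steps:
v = 35/29 (v = -35*(-1/29) = 35/29 ≈ 1.2069)
-2*(v - 42) = -2*(35/29 - 42) = -2*(-1183/29) = 2366/29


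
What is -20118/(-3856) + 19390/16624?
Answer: 3196949/500798 ≈ 6.3837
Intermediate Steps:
-20118/(-3856) + 19390/16624 = -20118*(-1/3856) + 19390*(1/16624) = 10059/1928 + 9695/8312 = 3196949/500798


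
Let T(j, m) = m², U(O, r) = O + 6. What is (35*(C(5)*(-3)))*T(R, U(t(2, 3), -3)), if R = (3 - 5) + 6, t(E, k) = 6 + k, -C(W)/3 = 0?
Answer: 0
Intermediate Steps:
C(W) = 0 (C(W) = -3*0 = 0)
U(O, r) = 6 + O
R = 4 (R = -2 + 6 = 4)
(35*(C(5)*(-3)))*T(R, U(t(2, 3), -3)) = (35*(0*(-3)))*(6 + (6 + 3))² = (35*0)*(6 + 9)² = 0*15² = 0*225 = 0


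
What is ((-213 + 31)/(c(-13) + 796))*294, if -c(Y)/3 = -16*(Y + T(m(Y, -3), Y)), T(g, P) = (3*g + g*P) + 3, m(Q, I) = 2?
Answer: 1911/23 ≈ 83.087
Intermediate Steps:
T(g, P) = 3 + 3*g + P*g (T(g, P) = (3*g + P*g) + 3 = 3 + 3*g + P*g)
c(Y) = 432 + 144*Y (c(Y) = -(-48)*(Y + (3 + 3*2 + Y*2)) = -(-48)*(Y + (3 + 6 + 2*Y)) = -(-48)*(Y + (9 + 2*Y)) = -(-48)*(9 + 3*Y) = -3*(-144 - 48*Y) = 432 + 144*Y)
((-213 + 31)/(c(-13) + 796))*294 = ((-213 + 31)/((432 + 144*(-13)) + 796))*294 = -182/((432 - 1872) + 796)*294 = -182/(-1440 + 796)*294 = -182/(-644)*294 = -182*(-1/644)*294 = (13/46)*294 = 1911/23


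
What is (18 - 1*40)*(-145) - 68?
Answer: 3122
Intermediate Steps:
(18 - 1*40)*(-145) - 68 = (18 - 40)*(-145) - 68 = -22*(-145) - 68 = 3190 - 68 = 3122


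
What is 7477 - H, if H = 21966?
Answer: -14489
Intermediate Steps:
7477 - H = 7477 - 1*21966 = 7477 - 21966 = -14489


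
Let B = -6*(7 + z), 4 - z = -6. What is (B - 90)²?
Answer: 36864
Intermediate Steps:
z = 10 (z = 4 - 1*(-6) = 4 + 6 = 10)
B = -102 (B = -6*(7 + 10) = -6*17 = -102)
(B - 90)² = (-102 - 90)² = (-192)² = 36864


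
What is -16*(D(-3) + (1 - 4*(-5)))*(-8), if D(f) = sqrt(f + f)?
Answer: 2688 + 128*I*sqrt(6) ≈ 2688.0 + 313.53*I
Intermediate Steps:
D(f) = sqrt(2)*sqrt(f) (D(f) = sqrt(2*f) = sqrt(2)*sqrt(f))
-16*(D(-3) + (1 - 4*(-5)))*(-8) = -16*(sqrt(2)*sqrt(-3) + (1 - 4*(-5)))*(-8) = -16*(sqrt(2)*(I*sqrt(3)) + (1 + 20))*(-8) = -16*(I*sqrt(6) + 21)*(-8) = -16*(21 + I*sqrt(6))*(-8) = (-336 - 16*I*sqrt(6))*(-8) = 2688 + 128*I*sqrt(6)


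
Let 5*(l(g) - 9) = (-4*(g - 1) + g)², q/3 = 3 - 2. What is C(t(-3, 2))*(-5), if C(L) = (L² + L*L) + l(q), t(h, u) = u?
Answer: -110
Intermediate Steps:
q = 3 (q = 3*(3 - 2) = 3*1 = 3)
l(g) = 9 + (4 - 3*g)²/5 (l(g) = 9 + (-4*(g - 1) + g)²/5 = 9 + (-4*(-1 + g) + g)²/5 = 9 + ((4 - 4*g) + g)²/5 = 9 + (4 - 3*g)²/5)
C(L) = 14 + 2*L² (C(L) = (L² + L*L) + (9 + (-4 + 3*3)²/5) = (L² + L²) + (9 + (-4 + 9)²/5) = 2*L² + (9 + (⅕)*5²) = 2*L² + (9 + (⅕)*25) = 2*L² + (9 + 5) = 2*L² + 14 = 14 + 2*L²)
C(t(-3, 2))*(-5) = (14 + 2*2²)*(-5) = (14 + 2*4)*(-5) = (14 + 8)*(-5) = 22*(-5) = -110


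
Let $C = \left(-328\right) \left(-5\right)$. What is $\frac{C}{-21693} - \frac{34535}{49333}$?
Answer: $- \frac{830073875}{1070180769} \approx -0.77564$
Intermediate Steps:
$C = 1640$
$\frac{C}{-21693} - \frac{34535}{49333} = \frac{1640}{-21693} - \frac{34535}{49333} = 1640 \left(- \frac{1}{21693}\right) - \frac{34535}{49333} = - \frac{1640}{21693} - \frac{34535}{49333} = - \frac{830073875}{1070180769}$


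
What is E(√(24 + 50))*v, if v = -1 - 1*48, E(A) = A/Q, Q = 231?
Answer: -7*√74/33 ≈ -1.8247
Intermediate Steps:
E(A) = A/231
v = -49 (v = -1 - 48 = -49)
E(√(24 + 50))*v = (√(24 + 50)/231)*(-49) = (√74/231)*(-49) = -7*√74/33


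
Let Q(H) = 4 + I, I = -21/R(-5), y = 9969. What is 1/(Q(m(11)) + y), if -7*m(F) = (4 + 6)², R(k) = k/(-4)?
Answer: 5/49781 ≈ 0.00010044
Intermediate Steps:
R(k) = -k/4 (R(k) = k*(-¼) = -k/4)
I = -84/5 (I = -21/((-¼*(-5))) = -21/5/4 = -21*⅘ = -84/5 ≈ -16.800)
m(F) = -100/7 (m(F) = -(4 + 6)²/7 = -⅐*10² = -⅐*100 = -100/7)
Q(H) = -64/5 (Q(H) = 4 - 84/5 = -64/5)
1/(Q(m(11)) + y) = 1/(-64/5 + 9969) = 1/(49781/5) = 5/49781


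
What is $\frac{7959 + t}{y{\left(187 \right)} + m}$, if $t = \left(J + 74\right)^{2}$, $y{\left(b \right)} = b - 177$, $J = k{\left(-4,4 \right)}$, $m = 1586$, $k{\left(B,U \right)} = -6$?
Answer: $\frac{12583}{1596} \approx 7.8841$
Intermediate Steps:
$J = -6$
$y{\left(b \right)} = -177 + b$
$t = 4624$ ($t = \left(-6 + 74\right)^{2} = 68^{2} = 4624$)
$\frac{7959 + t}{y{\left(187 \right)} + m} = \frac{7959 + 4624}{\left(-177 + 187\right) + 1586} = \frac{12583}{10 + 1586} = \frac{12583}{1596}$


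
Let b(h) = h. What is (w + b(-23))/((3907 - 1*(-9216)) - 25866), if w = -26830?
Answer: 26853/12743 ≈ 2.1073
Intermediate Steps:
(w + b(-23))/((3907 - 1*(-9216)) - 25866) = (-26830 - 23)/((3907 - 1*(-9216)) - 25866) = -26853/((3907 + 9216) - 25866) = -26853/(13123 - 25866) = -26853/(-12743) = -26853*(-1/12743) = 26853/12743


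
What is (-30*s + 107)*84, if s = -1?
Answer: 11508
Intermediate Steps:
(-30*s + 107)*84 = (-30*(-1) + 107)*84 = (30 + 107)*84 = 137*84 = 11508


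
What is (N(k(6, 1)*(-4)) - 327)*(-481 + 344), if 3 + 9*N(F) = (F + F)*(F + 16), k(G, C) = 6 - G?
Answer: 134534/3 ≈ 44845.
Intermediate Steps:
N(F) = -⅓ + 2*F*(16 + F)/9 (N(F) = -⅓ + ((F + F)*(F + 16))/9 = -⅓ + ((2*F)*(16 + F))/9 = -⅓ + (2*F*(16 + F))/9 = -⅓ + 2*F*(16 + F)/9)
(N(k(6, 1)*(-4)) - 327)*(-481 + 344) = ((-⅓ + 2*((6 - 1*6)*(-4))²/9 + 32*((6 - 1*6)*(-4))/9) - 327)*(-481 + 344) = ((-⅓ + 2*((6 - 6)*(-4))²/9 + 32*((6 - 6)*(-4))/9) - 327)*(-137) = ((-⅓ + 2*(0*(-4))²/9 + 32*(0*(-4))/9) - 327)*(-137) = ((-⅓ + (2/9)*0² + (32/9)*0) - 327)*(-137) = ((-⅓ + (2/9)*0 + 0) - 327)*(-137) = ((-⅓ + 0 + 0) - 327)*(-137) = (-⅓ - 327)*(-137) = -982/3*(-137) = 134534/3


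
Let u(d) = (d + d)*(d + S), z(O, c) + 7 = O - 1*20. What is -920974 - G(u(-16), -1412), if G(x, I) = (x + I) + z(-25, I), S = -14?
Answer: -920470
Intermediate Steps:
z(O, c) = -27 + O (z(O, c) = -7 + (O - 1*20) = -7 + (O - 20) = -7 + (-20 + O) = -27 + O)
u(d) = 2*d*(-14 + d) (u(d) = (d + d)*(d - 14) = (2*d)*(-14 + d) = 2*d*(-14 + d))
G(x, I) = -52 + I + x (G(x, I) = (x + I) + (-27 - 25) = (I + x) - 52 = -52 + I + x)
-920974 - G(u(-16), -1412) = -920974 - (-52 - 1412 + 2*(-16)*(-14 - 16)) = -920974 - (-52 - 1412 + 2*(-16)*(-30)) = -920974 - (-52 - 1412 + 960) = -920974 - 1*(-504) = -920974 + 504 = -920470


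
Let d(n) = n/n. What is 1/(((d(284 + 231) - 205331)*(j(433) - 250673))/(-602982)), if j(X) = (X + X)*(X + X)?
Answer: 301491/51258889195 ≈ 5.8817e-6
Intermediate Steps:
d(n) = 1
j(X) = 4*X² (j(X) = (2*X)*(2*X) = 4*X²)
1/(((d(284 + 231) - 205331)*(j(433) - 250673))/(-602982)) = 1/(((1 - 205331)*(4*433² - 250673))/(-602982)) = 1/(-205330*(4*187489 - 250673)*(-1/602982)) = 1/(-205330*(749956 - 250673)*(-1/602982)) = 1/(-205330*499283*(-1/602982)) = 1/(-102517778390*(-1/602982)) = 1/(51258889195/301491) = 301491/51258889195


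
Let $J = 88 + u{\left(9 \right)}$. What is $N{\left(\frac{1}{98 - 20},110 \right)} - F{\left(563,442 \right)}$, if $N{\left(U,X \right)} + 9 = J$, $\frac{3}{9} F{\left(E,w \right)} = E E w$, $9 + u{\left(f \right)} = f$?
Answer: $-420300815$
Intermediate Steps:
$u{\left(f \right)} = -9 + f$
$F{\left(E,w \right)} = 3 w E^{2}$ ($F{\left(E,w \right)} = 3 E E w = 3 E^{2} w = 3 w E^{2}$)
$J = 88$ ($J = 88 + \left(-9 + 9\right) = 88 + 0 = 88$)
$N{\left(U,X \right)} = 79$ ($N{\left(U,X \right)} = -9 + 88 = 79$)
$N{\left(\frac{1}{98 - 20},110 \right)} - F{\left(563,442 \right)} = 79 - 3 \cdot 442 \cdot 563^{2} = 79 - 3 \cdot 442 \cdot 316969 = 79 - 420300894 = -420300815$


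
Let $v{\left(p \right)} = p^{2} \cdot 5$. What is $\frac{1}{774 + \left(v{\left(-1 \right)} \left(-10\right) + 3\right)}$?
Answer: $\frac{1}{727} \approx 0.0013755$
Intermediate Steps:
$v{\left(p \right)} = 5 p^{2}$
$\frac{1}{774 + \left(v{\left(-1 \right)} \left(-10\right) + 3\right)} = \frac{1}{774 + \left(5 \left(-1\right)^{2} \left(-10\right) + 3\right)} = \frac{1}{774 + \left(5 \cdot 1 \left(-10\right) + 3\right)} = \frac{1}{774 + \left(5 \left(-10\right) + 3\right)} = \frac{1}{774 + \left(-50 + 3\right)} = \frac{1}{774 - 47} = \frac{1}{727}$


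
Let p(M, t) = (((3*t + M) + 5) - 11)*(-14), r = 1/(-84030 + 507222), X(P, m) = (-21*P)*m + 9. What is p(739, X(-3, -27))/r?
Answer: 25730919984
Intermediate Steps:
X(P, m) = 9 - 21*P*m (X(P, m) = -21*P*m + 9 = 9 - 21*P*m)
r = 1/423192 ≈ 2.3630e-6
p(M, t) = 84 - 42*t - 14*M (p(M, t) = (((M + 3*t) + 5) - 11)*(-14) = ((5 + M + 3*t) - 11)*(-14) = (-6 + M + 3*t)*(-14) = 84 - 42*t - 14*M)
p(739, X(-3, -27))/r = (84 - 42*(9 - 21*(-3)*(-27)) - 14*739)/(1/423192) = (84 - 42*(9 - 1701) - 10346)*423192 = (84 - 42*(-1692) - 10346)*423192 = (84 + 71064 - 10346)*423192 = 60802*423192 = 25730919984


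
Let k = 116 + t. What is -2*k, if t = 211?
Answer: -654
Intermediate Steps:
k = 327 (k = 116 + 211 = 327)
-2*k = -2*327 = -654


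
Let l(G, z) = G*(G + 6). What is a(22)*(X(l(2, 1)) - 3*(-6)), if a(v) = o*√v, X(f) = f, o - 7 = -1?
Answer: 204*√22 ≈ 956.84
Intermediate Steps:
l(G, z) = G*(6 + G)
o = 6 (o = 7 - 1 = 6)
a(v) = 6*√v
a(22)*(X(l(2, 1)) - 3*(-6)) = (6*√22)*(2*(6 + 2) - 3*(-6)) = (6*√22)*(2*8 + 18) = (6*√22)*(16 + 18) = (6*√22)*34 = 204*√22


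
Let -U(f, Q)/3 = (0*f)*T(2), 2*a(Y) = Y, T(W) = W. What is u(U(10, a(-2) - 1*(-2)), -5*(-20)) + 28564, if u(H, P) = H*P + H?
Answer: 28564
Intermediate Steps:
a(Y) = Y/2
U(f, Q) = 0 (U(f, Q) = -3*0*f*2 = -0*2 = -3*0 = 0)
u(H, P) = H + H*P
u(U(10, a(-2) - 1*(-2)), -5*(-20)) + 28564 = 0*(1 - 5*(-20)) + 28564 = 0*(1 + 100) + 28564 = 0*101 + 28564 = 0 + 28564 = 28564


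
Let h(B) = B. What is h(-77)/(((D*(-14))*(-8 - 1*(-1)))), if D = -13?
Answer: 11/182 ≈ 0.060440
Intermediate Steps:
h(-77)/(((D*(-14))*(-8 - 1*(-1)))) = -77*1/(182*(-8 - 1*(-1))) = -77*1/(182*(-8 + 1)) = -77/(182*(-7)) = -77/(-1274) = -77*(-1/1274) = 11/182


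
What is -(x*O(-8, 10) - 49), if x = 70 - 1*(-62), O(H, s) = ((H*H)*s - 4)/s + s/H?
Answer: -40906/5 ≈ -8181.2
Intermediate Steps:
O(H, s) = s/H + (-4 + s*H**2)/s (O(H, s) = (H**2*s - 4)/s + s/H = (s*H**2 - 4)/s + s/H = (-4 + s*H**2)/s + s/H = s/H + (-4 + s*H**2)/s)
x = 132 (x = 70 + 62 = 132)
-(x*O(-8, 10) - 49) = -(132*((-8)**2 - 4/10 + 10/(-8)) - 49) = -(132*(64 - 4*1/10 + 10*(-1/8)) - 49) = -(132*(64 - 2/5 - 5/4) - 49) = -(132*(1247/20) - 49) = -(41151/5 - 49) = -1*40906/5 = -40906/5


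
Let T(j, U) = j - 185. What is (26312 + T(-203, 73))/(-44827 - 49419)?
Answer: -12962/47123 ≈ -0.27507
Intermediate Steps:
T(j, U) = -185 + j
(26312 + T(-203, 73))/(-44827 - 49419) = (26312 + (-185 - 203))/(-44827 - 49419) = (26312 - 388)/(-94246) = 25924*(-1/94246) = -12962/47123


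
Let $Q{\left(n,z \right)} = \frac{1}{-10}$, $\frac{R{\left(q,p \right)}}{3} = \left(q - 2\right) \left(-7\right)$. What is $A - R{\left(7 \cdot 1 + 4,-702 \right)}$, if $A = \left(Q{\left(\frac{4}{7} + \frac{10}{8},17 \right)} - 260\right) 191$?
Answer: $- \frac{494901}{10} \approx -49490.0$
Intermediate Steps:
$R{\left(q,p \right)} = 42 - 21 q$ ($R{\left(q,p \right)} = 3 \left(q - 2\right) \left(-7\right) = 3 \left(-2 + q\right) \left(-7\right) = 3 \left(14 - 7 q\right) = 42 - 21 q$)
$Q{\left(n,z \right)} = - \frac{1}{10}$
$A = - \frac{496791}{10}$ ($A = \left(- \frac{1}{10} - 260\right) 191 = \left(- \frac{2601}{10}\right) 191 = - \frac{496791}{10} \approx -49679.0$)
$A - R{\left(7 \cdot 1 + 4,-702 \right)} = - \frac{496791}{10} - \left(42 - 21 \left(7 \cdot 1 + 4\right)\right) = - \frac{496791}{10} - \left(42 - 21 \left(7 + 4\right)\right) = - \frac{496791}{10} - \left(42 - 231\right) = - \frac{496791}{10} - -189 = - \frac{496791}{10} + 189 = - \frac{494901}{10}$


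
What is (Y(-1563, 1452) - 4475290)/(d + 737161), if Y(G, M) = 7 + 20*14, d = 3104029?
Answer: -4475003/3841190 ≈ -1.1650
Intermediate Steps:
Y(G, M) = 287 (Y(G, M) = 7 + 280 = 287)
(Y(-1563, 1452) - 4475290)/(d + 737161) = (287 - 4475290)/(3104029 + 737161) = -4475003/3841190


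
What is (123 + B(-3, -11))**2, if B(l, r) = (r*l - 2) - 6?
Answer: 21904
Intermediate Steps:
B(l, r) = -8 + l*r (B(l, r) = (l*r - 2) - 6 = (-2 + l*r) - 6 = -8 + l*r)
(123 + B(-3, -11))**2 = (123 + (-8 - 3*(-11)))**2 = (123 + (-8 + 33))**2 = (123 + 25)**2 = 148**2 = 21904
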